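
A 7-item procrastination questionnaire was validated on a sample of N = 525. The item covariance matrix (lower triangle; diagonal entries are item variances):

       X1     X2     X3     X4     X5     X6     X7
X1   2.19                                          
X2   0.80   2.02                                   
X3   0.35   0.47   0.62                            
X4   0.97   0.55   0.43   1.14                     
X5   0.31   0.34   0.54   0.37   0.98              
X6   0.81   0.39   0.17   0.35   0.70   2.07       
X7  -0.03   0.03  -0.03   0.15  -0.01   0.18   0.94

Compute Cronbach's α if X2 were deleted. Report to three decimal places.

α = 0.684

Remaining items: X1, X3, X4, X5, X6, X7 (k = 6).
ΣVar(i) = 2.19 + 0.62 + 1.14 + 0.98 + 2.07 + 0.94 = 7.94
σ²_total = 7.94 + 2 × 5.26 = 18.46
α (item deleted) = (6/5)·(1 − 7.94/18.46) = 0.684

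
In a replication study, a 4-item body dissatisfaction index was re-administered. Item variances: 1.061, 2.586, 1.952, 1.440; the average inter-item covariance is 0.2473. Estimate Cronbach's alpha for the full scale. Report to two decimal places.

Σσ²ᵢ = 1.061 + 2.586 + 1.952 + 1.440 = 7.039
Sum of the 6 distinct covariances = 6 × 0.2473 = 1.4838
total variance = Σσ²ᵢ + 2·Σcov = 7.039 + 2 × 1.4838 = 10.0066
α = (4/3)·(1 − 7.039/10.0066) = 0.40

Cronbach's alpha = 0.40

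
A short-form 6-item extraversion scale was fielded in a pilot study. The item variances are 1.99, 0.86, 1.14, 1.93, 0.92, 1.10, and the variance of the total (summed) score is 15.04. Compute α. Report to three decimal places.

α = 0.566

ΣVar(i) = 1.99 + 0.86 + 1.14 + 1.93 + 0.92 + 1.10 = 7.94
α = (k/(k−1))·(1 − ΣVar(i)/σ²_total) = (6/5)·(1 − 7.94/15.04) = 0.566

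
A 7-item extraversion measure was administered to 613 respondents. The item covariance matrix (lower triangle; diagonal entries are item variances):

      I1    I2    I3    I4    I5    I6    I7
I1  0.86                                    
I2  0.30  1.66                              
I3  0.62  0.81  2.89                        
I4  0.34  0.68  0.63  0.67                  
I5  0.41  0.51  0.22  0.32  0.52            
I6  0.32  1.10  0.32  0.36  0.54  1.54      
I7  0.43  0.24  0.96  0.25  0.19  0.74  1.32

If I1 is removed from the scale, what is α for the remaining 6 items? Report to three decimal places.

α = 0.776

Remaining items: I2, I3, I4, I5, I6, I7 (k = 6).
Σσ²ᵢ = 1.66 + 2.89 + 0.67 + 0.52 + 1.54 + 1.32 = 8.60
Var(T) = 8.60 + 2 × 7.87 = 24.34
α (item deleted) = (6/5)·(1 − 8.60/24.34) = 0.776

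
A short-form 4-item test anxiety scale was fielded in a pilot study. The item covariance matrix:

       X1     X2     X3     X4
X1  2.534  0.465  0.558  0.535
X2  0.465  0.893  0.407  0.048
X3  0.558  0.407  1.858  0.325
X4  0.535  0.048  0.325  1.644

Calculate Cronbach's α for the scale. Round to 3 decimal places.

sum of item variances = 2.534 + 0.893 + 1.858 + 1.644 = 6.929
Sum of the distinct covariances = 2.338
Var(T) = 6.929 + 2 × 2.338 = 11.605
α = (k/(k−1))·(1 − sum of item variances/Var(T)) = (4/3)·(1 − 6.929/11.605) = 0.537

α = 0.537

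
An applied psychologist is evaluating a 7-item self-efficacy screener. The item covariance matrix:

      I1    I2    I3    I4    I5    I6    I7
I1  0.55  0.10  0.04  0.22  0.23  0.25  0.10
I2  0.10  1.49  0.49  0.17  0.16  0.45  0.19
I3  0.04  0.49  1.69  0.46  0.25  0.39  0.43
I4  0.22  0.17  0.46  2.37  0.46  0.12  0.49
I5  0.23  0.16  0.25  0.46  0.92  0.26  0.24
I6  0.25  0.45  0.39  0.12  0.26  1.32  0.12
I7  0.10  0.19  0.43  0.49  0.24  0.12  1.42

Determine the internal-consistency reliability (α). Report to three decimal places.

Σσᵢ² = 0.55 + 1.49 + 1.69 + 2.37 + 0.92 + 1.32 + 1.42 = 9.76
Sum of the distinct covariances = 5.62
Var(T) = 9.76 + 2 × 5.62 = 21.00
α = (k/(k−1))·(1 − Σσᵢ²/Var(T)) = (7/6)·(1 − 9.76/21.00) = 0.624

α = 0.624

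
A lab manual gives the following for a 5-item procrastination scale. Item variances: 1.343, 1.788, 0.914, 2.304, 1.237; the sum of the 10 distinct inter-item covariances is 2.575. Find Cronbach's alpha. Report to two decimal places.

sum of item variances = 1.343 + 1.788 + 0.914 + 2.304 + 1.237 = 7.586
Sum of distinct covariances = 2.575
Var(T) = sum of item variances + 2·Σcov = 7.586 + 2 × 2.575 = 12.736
α = (5/4)·(1 − 7.586/12.736) = 0.51

α = 0.51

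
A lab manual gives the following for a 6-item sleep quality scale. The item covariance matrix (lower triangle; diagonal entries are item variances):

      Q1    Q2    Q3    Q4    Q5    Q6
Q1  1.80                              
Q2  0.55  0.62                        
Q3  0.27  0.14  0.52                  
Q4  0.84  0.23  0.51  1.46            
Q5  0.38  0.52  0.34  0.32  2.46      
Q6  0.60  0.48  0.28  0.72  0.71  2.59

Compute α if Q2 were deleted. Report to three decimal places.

α = 0.662

Remaining items: Q1, Q3, Q4, Q5, Q6 (k = 5).
Σσ²ᵢ = 1.80 + 0.52 + 1.46 + 2.46 + 2.59 = 8.83
σ²_T = 8.83 + 2 × 4.97 = 18.77
α (item deleted) = (5/4)·(1 − 8.83/18.77) = 0.662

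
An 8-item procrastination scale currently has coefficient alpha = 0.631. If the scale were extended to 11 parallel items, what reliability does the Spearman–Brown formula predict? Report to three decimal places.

predicted reliability = 0.702

Length factor m = 11/8 = 1.3750
α' = m·α / (1 + (m−1)·α)
   = 11/8 × 0.631 / (1 + (11/8 − 1) × 0.631)
   = 0.8676 / 1.2366 = 0.702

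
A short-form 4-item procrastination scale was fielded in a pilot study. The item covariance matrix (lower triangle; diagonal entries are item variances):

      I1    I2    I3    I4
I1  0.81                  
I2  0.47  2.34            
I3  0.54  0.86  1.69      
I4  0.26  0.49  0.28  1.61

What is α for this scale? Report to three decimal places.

ΣVar(i) = 0.81 + 2.34 + 1.69 + 1.61 = 6.45
Sum of off-diagonal covariances = 2.90
σ²_T = 6.45 + 2 × 2.90 = 12.25
α = (k/(k−1))·(1 − ΣVar(i)/σ²_T) = (4/3)·(1 − 6.45/12.25) = 0.631

α = 0.631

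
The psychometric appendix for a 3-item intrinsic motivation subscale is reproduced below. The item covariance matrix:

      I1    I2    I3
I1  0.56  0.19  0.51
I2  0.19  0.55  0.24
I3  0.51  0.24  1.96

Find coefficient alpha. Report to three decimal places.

α = 0.570

ΣVar(i) = 0.56 + 0.55 + 1.96 = 3.07
Sum of off-diagonal covariances = 0.94
total variance = 3.07 + 2 × 0.94 = 4.95
α = (k/(k−1))·(1 − ΣVar(i)/total variance) = (3/2)·(1 − 3.07/4.95) = 0.570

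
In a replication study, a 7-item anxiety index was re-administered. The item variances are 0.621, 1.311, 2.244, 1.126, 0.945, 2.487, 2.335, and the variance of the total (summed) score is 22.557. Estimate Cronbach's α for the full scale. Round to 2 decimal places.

sum of item variances = 0.621 + 1.311 + 2.244 + 1.126 + 0.945 + 2.487 + 2.335 = 11.069
α = (k/(k−1))·(1 − sum of item variances/σ²_total) = (7/6)·(1 − 11.069/22.557) = 0.59

α = 0.59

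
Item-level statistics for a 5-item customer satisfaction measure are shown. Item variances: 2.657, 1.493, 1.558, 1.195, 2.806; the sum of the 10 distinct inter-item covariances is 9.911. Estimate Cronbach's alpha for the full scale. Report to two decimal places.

α = 0.84

Σσ²ᵢ = 2.657 + 1.493 + 1.558 + 1.195 + 2.806 = 9.709
Sum of distinct covariances = 9.911
σ²_total = Σσ²ᵢ + 2·Σcov = 9.709 + 2 × 9.911 = 29.531
α = (5/4)·(1 − 9.709/29.531) = 0.84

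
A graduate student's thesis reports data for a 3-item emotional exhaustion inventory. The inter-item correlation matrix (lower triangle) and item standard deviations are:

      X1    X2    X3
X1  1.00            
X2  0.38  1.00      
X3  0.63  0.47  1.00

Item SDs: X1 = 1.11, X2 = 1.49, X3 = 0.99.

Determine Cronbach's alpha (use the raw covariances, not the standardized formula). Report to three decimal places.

Σσ²ᵢ = 1.11² + 1.49² + 0.99² = 4.4323
Covariances σ_ij = r_ij · s_i · s_j:
  σ(X1,X2) = 0.38 × 1.11 × 1.49 = 0.6285
  σ(X1,X3) = 0.63 × 1.11 × 0.99 = 0.6923
  σ(X2,X3) = 0.47 × 1.49 × 0.99 = 0.6933
σ²_T = Σσ²ᵢ + 2·Σσ_ij = 4.4323 + 2 × 2.0141 = 8.4605
α = (3/2)·(1 − 4.4323/8.4605) = 0.714

Cronbach's alpha = 0.714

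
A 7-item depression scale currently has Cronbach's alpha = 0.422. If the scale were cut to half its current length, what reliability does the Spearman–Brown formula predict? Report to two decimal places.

Length factor m = 1/2
α' = m·α / (1 − (1−m)·α)
   = 1/2 × 0.422 / (1 − (1 − 1/2) × 0.422)
   = 0.2110 / 0.7890 = 0.27

predicted reliability = 0.27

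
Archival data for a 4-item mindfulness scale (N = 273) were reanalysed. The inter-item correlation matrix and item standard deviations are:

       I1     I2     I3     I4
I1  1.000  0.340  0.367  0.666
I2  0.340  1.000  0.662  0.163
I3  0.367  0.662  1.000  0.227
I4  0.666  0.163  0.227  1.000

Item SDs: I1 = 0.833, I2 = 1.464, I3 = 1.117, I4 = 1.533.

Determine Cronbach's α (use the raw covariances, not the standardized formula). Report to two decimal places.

Σσ²ᵢ = 0.833² + 1.464² + 1.117² + 1.533² = 6.4350
Covariances σ_ij = r_ij · s_i · s_j:
  σ(I1,I2) = 0.340 × 0.833 × 1.464 = 0.4146
  σ(I1,I3) = 0.367 × 0.833 × 1.117 = 0.3415
  σ(I1,I4) = 0.666 × 0.833 × 1.533 = 0.8505
  σ(I2,I3) = 0.662 × 1.464 × 1.117 = 1.0826
  σ(I2,I4) = 0.163 × 1.464 × 1.533 = 0.3658
  σ(I3,I4) = 0.227 × 1.117 × 1.533 = 0.3887
σ²_T = Σσ²ᵢ + 2·Σσ_ij = 6.4350 + 2 × 3.4437 = 13.3224
α = (4/3)·(1 − 6.4350/13.3224) = 0.69

α = 0.69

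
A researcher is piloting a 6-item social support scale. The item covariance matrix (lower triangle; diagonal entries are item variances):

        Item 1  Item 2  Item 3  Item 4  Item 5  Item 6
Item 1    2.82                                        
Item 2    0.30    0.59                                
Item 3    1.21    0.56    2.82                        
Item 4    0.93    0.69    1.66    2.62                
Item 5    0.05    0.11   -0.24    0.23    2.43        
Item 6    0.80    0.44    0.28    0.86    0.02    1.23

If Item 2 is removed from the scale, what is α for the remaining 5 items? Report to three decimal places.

Remaining items: Item 1, Item 3, Item 4, Item 5, Item 6 (k = 5).
Σσᵢ² = 2.82 + 2.82 + 2.62 + 2.43 + 1.23 = 11.92
Var(T) = 11.92 + 2 × 5.80 = 23.52
α (item deleted) = (5/4)·(1 − 11.92/23.52) = 0.616

α = 0.616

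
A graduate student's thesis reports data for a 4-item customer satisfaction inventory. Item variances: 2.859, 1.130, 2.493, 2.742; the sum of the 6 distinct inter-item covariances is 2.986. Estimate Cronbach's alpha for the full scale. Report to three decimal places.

Σσ²ᵢ = 2.859 + 1.130 + 2.493 + 2.742 = 9.224
Sum of distinct covariances = 2.986
Var(T) = Σσ²ᵢ + 2·Σcov = 9.224 + 2 × 2.986 = 15.196
α = (4/3)·(1 − 9.224/15.196) = 0.524

Cronbach's alpha = 0.524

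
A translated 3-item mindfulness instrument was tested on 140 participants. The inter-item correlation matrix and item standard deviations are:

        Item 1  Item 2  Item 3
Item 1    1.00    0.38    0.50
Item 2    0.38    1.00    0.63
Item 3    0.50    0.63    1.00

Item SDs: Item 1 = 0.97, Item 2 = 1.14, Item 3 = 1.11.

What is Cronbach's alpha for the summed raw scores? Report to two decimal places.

Cronbach's alpha = 0.75

Σσ²ᵢ = 0.97² + 1.14² + 1.11² = 3.4726
Covariances σ_ij = r_ij · s_i · s_j:
  σ(Item 1,Item 2) = 0.38 × 0.97 × 1.14 = 0.4202
  σ(Item 1,Item 3) = 0.50 × 0.97 × 1.11 = 0.5383
  σ(Item 2,Item 3) = 0.63 × 1.14 × 1.11 = 0.7972
σ²_T = Σσ²ᵢ + 2·Σσ_ij = 3.4726 + 2 × 1.7557 = 6.9840
α = (3/2)·(1 − 3.4726/6.9840) = 0.75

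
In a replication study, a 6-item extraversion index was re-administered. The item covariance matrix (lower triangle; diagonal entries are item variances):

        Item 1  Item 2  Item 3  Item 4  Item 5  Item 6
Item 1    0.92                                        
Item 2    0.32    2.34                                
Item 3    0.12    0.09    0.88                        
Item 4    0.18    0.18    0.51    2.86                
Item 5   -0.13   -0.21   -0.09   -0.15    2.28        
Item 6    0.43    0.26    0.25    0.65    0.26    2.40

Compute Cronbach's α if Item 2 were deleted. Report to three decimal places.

Remaining items: Item 1, Item 3, Item 4, Item 5, Item 6 (k = 5).
Σσ²ᵢ = 0.92 + 0.88 + 2.86 + 2.28 + 2.40 = 9.34
total variance = 9.34 + 2 × 2.03 = 13.40
α (item deleted) = (5/4)·(1 − 9.34/13.40) = 0.379

Cronbach's α = 0.379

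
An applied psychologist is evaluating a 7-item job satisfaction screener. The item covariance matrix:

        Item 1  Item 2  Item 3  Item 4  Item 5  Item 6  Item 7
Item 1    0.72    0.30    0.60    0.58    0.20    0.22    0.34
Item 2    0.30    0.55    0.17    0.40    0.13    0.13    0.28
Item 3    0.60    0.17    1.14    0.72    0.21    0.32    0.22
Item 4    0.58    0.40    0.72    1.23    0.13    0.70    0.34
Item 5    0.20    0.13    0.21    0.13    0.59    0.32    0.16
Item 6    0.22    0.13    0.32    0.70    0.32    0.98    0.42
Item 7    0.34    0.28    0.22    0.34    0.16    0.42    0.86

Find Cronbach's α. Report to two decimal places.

α = 0.81

ΣVar(i) = 0.72 + 0.55 + 1.14 + 1.23 + 0.59 + 0.98 + 0.86 = 6.07
Sum of off-diagonal covariances = 6.89
Var(T) = 6.07 + 2 × 6.89 = 19.85
α = (k/(k−1))·(1 − ΣVar(i)/Var(T)) = (7/6)·(1 − 6.07/19.85) = 0.81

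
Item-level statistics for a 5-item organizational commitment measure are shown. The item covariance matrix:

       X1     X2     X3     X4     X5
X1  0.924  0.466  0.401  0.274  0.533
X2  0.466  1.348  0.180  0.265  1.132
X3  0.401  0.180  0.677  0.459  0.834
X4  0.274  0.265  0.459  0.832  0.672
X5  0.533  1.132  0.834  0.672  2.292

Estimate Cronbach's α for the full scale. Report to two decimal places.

Σσᵢ² = 0.924 + 1.348 + 0.677 + 0.832 + 2.292 = 6.073
Sum of off-diagonal covariances = 5.216
σ²_total = 6.073 + 2 × 5.216 = 16.505
α = (k/(k−1))·(1 − Σσᵢ²/σ²_total) = (5/4)·(1 − 6.073/16.505) = 0.79

Cronbach's α = 0.79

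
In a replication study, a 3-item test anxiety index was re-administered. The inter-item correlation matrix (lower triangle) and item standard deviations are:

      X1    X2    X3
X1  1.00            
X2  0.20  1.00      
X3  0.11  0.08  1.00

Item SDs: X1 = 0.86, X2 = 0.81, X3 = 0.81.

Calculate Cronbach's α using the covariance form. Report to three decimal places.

α = 0.311

Σσ²ᵢ = 0.86² + 0.81² + 0.81² = 2.0518
Covariances σ_ij = r_ij · s_i · s_j:
  σ(X1,X2) = 0.20 × 0.86 × 0.81 = 0.1393
  σ(X1,X3) = 0.11 × 0.86 × 0.81 = 0.0766
  σ(X2,X3) = 0.08 × 0.81 × 0.81 = 0.0525
σ²_T = Σσ²ᵢ + 2·Σσ_ij = 2.0518 + 2 × 0.2684 = 2.5886
α = (3/2)·(1 − 2.0518/2.5886) = 0.311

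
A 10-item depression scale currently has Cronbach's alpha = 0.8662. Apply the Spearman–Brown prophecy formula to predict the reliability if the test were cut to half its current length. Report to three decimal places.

Length factor m = 1/2
α' = m·α / (1 − (1−m)·α)
   = 1/2 × 0.8662 / (1 − (1 − 1/2) × 0.8662)
   = 0.4331 / 0.5669 = 0.764

predicted reliability = 0.764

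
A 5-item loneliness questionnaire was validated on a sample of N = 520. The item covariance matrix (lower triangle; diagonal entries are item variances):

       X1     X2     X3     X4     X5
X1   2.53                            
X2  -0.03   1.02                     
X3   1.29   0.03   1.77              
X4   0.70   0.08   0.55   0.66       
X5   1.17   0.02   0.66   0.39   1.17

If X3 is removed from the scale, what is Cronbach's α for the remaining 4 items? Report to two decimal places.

Remaining items: X1, X2, X4, X5 (k = 4).
ΣVar(i) = 2.53 + 1.02 + 0.66 + 1.17 = 5.38
total variance = 5.38 + 2 × 2.33 = 10.04
α (item deleted) = (4/3)·(1 − 5.38/10.04) = 0.62

Cronbach's α = 0.62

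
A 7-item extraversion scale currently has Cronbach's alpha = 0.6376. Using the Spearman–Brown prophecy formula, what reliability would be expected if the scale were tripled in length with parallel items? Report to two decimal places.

Length factor m = 3
α' = m·α / (1 + (m−1)·α)
   = 3 × 0.6376 / (1 + (3 − 1) × 0.6376)
   = 1.9128 / 2.2752 = 0.84

predicted reliability = 0.84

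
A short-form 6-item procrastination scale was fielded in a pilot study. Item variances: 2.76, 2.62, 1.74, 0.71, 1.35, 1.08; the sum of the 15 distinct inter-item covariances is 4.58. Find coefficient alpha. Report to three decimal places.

coefficient alpha = 0.566

Σσ²ᵢ = 2.76 + 2.62 + 1.74 + 0.71 + 1.35 + 1.08 = 10.26
Sum of distinct covariances = 4.58
σ²_T = Σσ²ᵢ + 2·Σcov = 10.26 + 2 × 4.58 = 19.42
α = (6/5)·(1 − 10.26/19.42) = 0.566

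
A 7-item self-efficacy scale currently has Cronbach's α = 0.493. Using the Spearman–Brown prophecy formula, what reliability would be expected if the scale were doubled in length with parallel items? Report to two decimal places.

predicted reliability = 0.66

Length factor m = 2
α' = m·α / (1 + (m−1)·α)
   = 2 × 0.493 / (1 + (2 − 1) × 0.493)
   = 0.9860 / 1.4930 = 0.66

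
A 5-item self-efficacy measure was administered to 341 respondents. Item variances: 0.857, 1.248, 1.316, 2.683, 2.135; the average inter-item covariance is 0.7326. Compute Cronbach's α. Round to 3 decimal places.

Σσᵢ² = 0.857 + 1.248 + 1.316 + 2.683 + 2.135 = 8.239
Sum of the 10 distinct covariances = 10 × 0.7326 = 7.3260
σ²_T = Σσᵢ² + 2·Σcov = 8.239 + 2 × 7.3260 = 22.8910
α = (5/4)·(1 − 8.239/22.8910) = 0.800

Cronbach's α = 0.800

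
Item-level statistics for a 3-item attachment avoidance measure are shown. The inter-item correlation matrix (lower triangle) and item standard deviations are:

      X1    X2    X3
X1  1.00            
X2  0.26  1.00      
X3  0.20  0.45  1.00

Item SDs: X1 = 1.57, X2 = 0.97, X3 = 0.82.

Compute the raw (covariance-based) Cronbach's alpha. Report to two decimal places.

Cronbach's alpha = 0.50

Σσ²ᵢ = 1.57² + 0.97² + 0.82² = 4.0782
Covariances σ_ij = r_ij · s_i · s_j:
  σ(X1,X2) = 0.26 × 1.57 × 0.97 = 0.3960
  σ(X1,X3) = 0.20 × 1.57 × 0.82 = 0.2575
  σ(X2,X3) = 0.45 × 0.97 × 0.82 = 0.3579
σ²_T = Σσ²ᵢ + 2·Σσ_ij = 4.0782 + 2 × 1.0114 = 6.1010
α = (3/2)·(1 − 4.0782/6.1010) = 0.50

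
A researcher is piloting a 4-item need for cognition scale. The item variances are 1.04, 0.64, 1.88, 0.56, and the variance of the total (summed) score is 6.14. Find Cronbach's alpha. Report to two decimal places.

Cronbach's alpha = 0.44

Σσ²ᵢ = 1.04 + 0.64 + 1.88 + 0.56 = 4.12
α = (k/(k−1))·(1 − Σσ²ᵢ/total variance) = (4/3)·(1 − 4.12/6.14) = 0.44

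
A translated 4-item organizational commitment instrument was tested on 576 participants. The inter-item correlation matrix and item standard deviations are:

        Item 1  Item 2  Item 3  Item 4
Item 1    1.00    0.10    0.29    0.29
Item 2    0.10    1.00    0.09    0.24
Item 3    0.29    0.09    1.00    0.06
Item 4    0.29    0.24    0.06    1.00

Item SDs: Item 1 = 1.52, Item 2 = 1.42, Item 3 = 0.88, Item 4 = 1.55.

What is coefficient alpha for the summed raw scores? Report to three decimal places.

α = 0.465

Σσ²ᵢ = 1.52² + 1.42² + 0.88² + 1.55² = 7.5037
Covariances σ_ij = r_ij · s_i · s_j:
  σ(Item 1,Item 2) = 0.10 × 1.52 × 1.42 = 0.2158
  σ(Item 1,Item 3) = 0.29 × 1.52 × 0.88 = 0.3879
  σ(Item 1,Item 4) = 0.29 × 1.52 × 1.55 = 0.6832
  σ(Item 2,Item 3) = 0.09 × 1.42 × 0.88 = 0.1125
  σ(Item 2,Item 4) = 0.24 × 1.42 × 1.55 = 0.5282
  σ(Item 3,Item 4) = 0.06 × 0.88 × 1.55 = 0.0818
σ²_T = Σσ²ᵢ + 2·Σσ_ij = 7.5037 + 2 × 2.0094 = 11.5225
α = (4/3)·(1 − 7.5037/11.5225) = 0.465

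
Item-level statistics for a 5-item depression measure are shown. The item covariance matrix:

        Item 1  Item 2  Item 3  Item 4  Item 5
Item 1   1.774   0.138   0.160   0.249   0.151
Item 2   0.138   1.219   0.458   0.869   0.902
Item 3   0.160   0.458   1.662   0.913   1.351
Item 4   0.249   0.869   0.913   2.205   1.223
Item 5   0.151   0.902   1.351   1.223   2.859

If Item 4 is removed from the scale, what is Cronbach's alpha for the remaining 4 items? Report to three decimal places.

Cronbach's alpha = 0.609

Remaining items: Item 1, Item 2, Item 3, Item 5 (k = 4).
ΣVar(i) = 1.774 + 1.219 + 1.662 + 2.859 = 7.514
total variance = 7.514 + 2 × 3.160 = 13.834
α (item deleted) = (4/3)·(1 − 7.514/13.834) = 0.609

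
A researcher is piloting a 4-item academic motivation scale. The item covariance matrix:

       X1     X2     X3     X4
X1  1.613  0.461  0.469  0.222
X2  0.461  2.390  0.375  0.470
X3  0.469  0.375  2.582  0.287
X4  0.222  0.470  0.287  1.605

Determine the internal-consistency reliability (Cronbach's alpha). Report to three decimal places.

α = 0.477

Σσ²ᵢ = 1.613 + 2.390 + 2.582 + 1.605 = 8.190
Σ_{i<j} σ_ij = 2.284
σ²_total = 8.190 + 2 × 2.284 = 12.758
α = (k/(k−1))·(1 − Σσ²ᵢ/σ²_total) = (4/3)·(1 − 8.190/12.758) = 0.477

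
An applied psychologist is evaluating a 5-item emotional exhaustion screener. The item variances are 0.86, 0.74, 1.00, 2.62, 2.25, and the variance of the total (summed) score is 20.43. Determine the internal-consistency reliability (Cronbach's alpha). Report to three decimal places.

Cronbach's alpha = 0.793

Σσᵢ² = 0.86 + 0.74 + 1.00 + 2.62 + 2.25 = 7.47
α = (k/(k−1))·(1 − Σσᵢ²/σ²_T) = (5/4)·(1 − 7.47/20.43) = 0.793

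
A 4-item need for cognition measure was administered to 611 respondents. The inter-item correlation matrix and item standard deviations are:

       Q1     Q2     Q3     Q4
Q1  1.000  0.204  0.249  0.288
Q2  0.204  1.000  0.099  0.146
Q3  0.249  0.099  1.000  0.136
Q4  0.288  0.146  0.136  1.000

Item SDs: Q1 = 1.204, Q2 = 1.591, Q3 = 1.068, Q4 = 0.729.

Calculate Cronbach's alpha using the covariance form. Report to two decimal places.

Σσ²ᵢ = 1.204² + 1.591² + 1.068² + 0.729² = 5.6530
Covariances σ_ij = r_ij · s_i · s_j:
  σ(Q1,Q2) = 0.204 × 1.204 × 1.591 = 0.3908
  σ(Q1,Q3) = 0.249 × 1.204 × 1.068 = 0.3202
  σ(Q1,Q4) = 0.288 × 1.204 × 0.729 = 0.2528
  σ(Q2,Q3) = 0.099 × 1.591 × 1.068 = 0.1682
  σ(Q2,Q4) = 0.146 × 1.591 × 0.729 = 0.1693
  σ(Q3,Q4) = 0.136 × 1.068 × 0.729 = 0.1059
σ²_T = Σσ²ᵢ + 2·Σσ_ij = 5.6530 + 2 × 1.4072 = 8.4674
α = (4/3)·(1 − 5.6530/8.4674) = 0.44

Cronbach's alpha = 0.44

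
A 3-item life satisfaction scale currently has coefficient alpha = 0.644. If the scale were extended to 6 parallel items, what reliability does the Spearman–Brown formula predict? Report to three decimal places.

predicted reliability = 0.783

Length factor m = 6/3 = 2.0000
α' = m·α / (1 + (m−1)·α)
   = 6/3 × 0.644 / (1 + (6/3 − 1) × 0.644)
   = 1.2880 / 1.6440 = 0.783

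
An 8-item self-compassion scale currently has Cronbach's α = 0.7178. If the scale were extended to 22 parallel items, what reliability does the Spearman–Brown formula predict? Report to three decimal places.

predicted reliability = 0.875

Length factor m = 22/8 = 2.7500
α' = m·α / (1 + (m−1)·α)
   = 22/8 × 0.7178 / (1 + (22/8 − 1) × 0.7178)
   = 1.9739 / 2.2561 = 0.875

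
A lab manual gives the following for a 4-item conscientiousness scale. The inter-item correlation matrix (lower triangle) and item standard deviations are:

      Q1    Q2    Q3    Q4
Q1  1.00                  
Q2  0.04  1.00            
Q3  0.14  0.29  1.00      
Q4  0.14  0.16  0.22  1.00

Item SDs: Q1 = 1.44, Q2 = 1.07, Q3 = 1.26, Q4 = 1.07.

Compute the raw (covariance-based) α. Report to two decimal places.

Σσ²ᵢ = 1.44² + 1.07² + 1.26² + 1.07² = 5.9510
Covariances σ_ij = r_ij · s_i · s_j:
  σ(Q1,Q2) = 0.04 × 1.44 × 1.07 = 0.0616
  σ(Q1,Q3) = 0.14 × 1.44 × 1.26 = 0.2540
  σ(Q1,Q4) = 0.14 × 1.44 × 1.07 = 0.2157
  σ(Q2,Q3) = 0.29 × 1.07 × 1.26 = 0.3910
  σ(Q2,Q4) = 0.16 × 1.07 × 1.07 = 0.1832
  σ(Q3,Q4) = 0.22 × 1.26 × 1.07 = 0.2966
σ²_T = Σσ²ᵢ + 2·Σσ_ij = 5.9510 + 2 × 1.4021 = 8.7552
α = (4/3)·(1 − 5.9510/8.7552) = 0.43

α = 0.43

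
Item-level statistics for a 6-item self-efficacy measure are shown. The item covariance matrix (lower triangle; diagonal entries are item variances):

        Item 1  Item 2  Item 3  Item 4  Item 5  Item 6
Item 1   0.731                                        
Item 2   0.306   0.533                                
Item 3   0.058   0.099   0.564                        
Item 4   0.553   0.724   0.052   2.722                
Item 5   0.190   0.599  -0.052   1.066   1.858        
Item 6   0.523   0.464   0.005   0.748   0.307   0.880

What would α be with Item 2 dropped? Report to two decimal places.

α = 0.63

Remaining items: Item 1, Item 3, Item 4, Item 5, Item 6 (k = 5).
sum of item variances = 0.731 + 0.564 + 2.722 + 1.858 + 0.880 = 6.755
total variance = 6.755 + 2 × 3.450 = 13.655
α (item deleted) = (5/4)·(1 − 6.755/13.655) = 0.63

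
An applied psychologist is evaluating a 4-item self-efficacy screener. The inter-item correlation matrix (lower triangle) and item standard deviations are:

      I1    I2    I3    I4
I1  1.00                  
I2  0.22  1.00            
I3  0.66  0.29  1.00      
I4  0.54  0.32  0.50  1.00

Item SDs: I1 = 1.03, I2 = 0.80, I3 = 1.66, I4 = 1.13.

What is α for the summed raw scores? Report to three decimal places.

α = 0.738

Σσ²ᵢ = 1.03² + 0.80² + 1.66² + 1.13² = 5.7334
Covariances σ_ij = r_ij · s_i · s_j:
  σ(I1,I2) = 0.22 × 1.03 × 0.80 = 0.1813
  σ(I1,I3) = 0.66 × 1.03 × 1.66 = 1.1285
  σ(I1,I4) = 0.54 × 1.03 × 1.13 = 0.6285
  σ(I2,I3) = 0.29 × 0.80 × 1.66 = 0.3851
  σ(I2,I4) = 0.32 × 0.80 × 1.13 = 0.2893
  σ(I3,I4) = 0.50 × 1.66 × 1.13 = 0.9379
σ²_T = Σσ²ᵢ + 2·Σσ_ij = 5.7334 + 2 × 3.5506 = 12.8346
α = (4/3)·(1 − 5.7334/12.8346) = 0.738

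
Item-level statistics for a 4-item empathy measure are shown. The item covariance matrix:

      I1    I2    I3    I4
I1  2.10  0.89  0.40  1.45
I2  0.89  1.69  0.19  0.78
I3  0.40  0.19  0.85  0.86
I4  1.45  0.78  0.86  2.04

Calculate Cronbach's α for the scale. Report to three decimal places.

Cronbach's α = 0.770

ΣVar(i) = 2.10 + 1.69 + 0.85 + 2.04 = 6.68
Sum of the distinct covariances = 4.57
Var(T) = 6.68 + 2 × 4.57 = 15.82
α = (k/(k−1))·(1 − ΣVar(i)/Var(T)) = (4/3)·(1 − 6.68/15.82) = 0.770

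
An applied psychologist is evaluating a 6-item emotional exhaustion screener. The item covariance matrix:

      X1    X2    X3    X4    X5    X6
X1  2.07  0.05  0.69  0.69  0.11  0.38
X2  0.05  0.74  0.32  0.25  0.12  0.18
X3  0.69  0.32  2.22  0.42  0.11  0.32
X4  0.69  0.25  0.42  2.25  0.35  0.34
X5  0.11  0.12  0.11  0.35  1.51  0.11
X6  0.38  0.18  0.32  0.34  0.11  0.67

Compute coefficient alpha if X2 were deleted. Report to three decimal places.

Remaining items: X1, X3, X4, X5, X6 (k = 5).
sum of item variances = 2.07 + 2.22 + 2.25 + 1.51 + 0.67 = 8.72
σ²_total = 8.72 + 2 × 3.52 = 15.76
α (item deleted) = (5/4)·(1 − 8.72/15.76) = 0.558

α = 0.558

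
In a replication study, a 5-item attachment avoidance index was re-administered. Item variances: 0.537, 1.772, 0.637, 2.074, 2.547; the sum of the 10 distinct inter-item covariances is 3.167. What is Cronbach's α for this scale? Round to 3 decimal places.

α = 0.570

Σσ²ᵢ = 0.537 + 1.772 + 0.637 + 2.074 + 2.547 = 7.567
Sum of distinct covariances = 3.167
σ²_total = Σσ²ᵢ + 2·Σcov = 7.567 + 2 × 3.167 = 13.901
α = (5/4)·(1 − 7.567/13.901) = 0.570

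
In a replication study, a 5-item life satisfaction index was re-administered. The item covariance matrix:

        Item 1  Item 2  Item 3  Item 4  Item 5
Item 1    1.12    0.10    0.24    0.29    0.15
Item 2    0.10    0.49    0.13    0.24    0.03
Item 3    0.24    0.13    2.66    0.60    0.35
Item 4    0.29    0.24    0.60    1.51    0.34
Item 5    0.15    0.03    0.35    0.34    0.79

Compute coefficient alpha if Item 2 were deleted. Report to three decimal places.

Remaining items: Item 1, Item 3, Item 4, Item 5 (k = 4).
sum of item variances = 1.12 + 2.66 + 1.51 + 0.79 = 6.08
σ²_total = 6.08 + 2 × 1.97 = 10.02
α (item deleted) = (4/3)·(1 − 6.08/10.02) = 0.524

α = 0.524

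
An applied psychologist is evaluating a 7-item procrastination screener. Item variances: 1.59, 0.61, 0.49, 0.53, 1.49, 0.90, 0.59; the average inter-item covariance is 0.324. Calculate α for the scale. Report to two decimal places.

ΣVar(i) = 1.59 + 0.61 + 0.49 + 0.53 + 1.49 + 0.90 + 0.59 = 6.20
Sum of the 21 distinct covariances = 21 × 0.324 = 6.804
σ²_total = ΣVar(i) + 2·Σcov = 6.20 + 2 × 6.804 = 19.808
α = (7/6)·(1 − 6.20/19.808) = 0.80

α = 0.80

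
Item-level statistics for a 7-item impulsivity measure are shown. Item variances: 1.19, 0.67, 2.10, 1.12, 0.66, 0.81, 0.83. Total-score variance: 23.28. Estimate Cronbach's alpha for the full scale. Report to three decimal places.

Σσ²ᵢ = 1.19 + 0.67 + 2.10 + 1.12 + 0.66 + 0.81 + 0.83 = 7.38
α = (k/(k−1))·(1 − Σσ²ᵢ/σ²_T) = (7/6)·(1 − 7.38/23.28) = 0.797

Cronbach's alpha = 0.797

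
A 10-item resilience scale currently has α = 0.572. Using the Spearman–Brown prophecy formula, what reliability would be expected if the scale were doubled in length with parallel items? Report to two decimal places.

predicted reliability = 0.73

Length factor m = 2
α' = m·α / (1 + (m−1)·α)
   = 2 × 0.572 / (1 + (2 − 1) × 0.572)
   = 1.1440 / 1.5720 = 0.73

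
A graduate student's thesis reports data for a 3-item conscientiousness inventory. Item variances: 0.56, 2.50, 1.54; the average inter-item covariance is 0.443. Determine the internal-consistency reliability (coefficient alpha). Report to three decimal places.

α = 0.549

sum of item variances = 0.56 + 2.50 + 1.54 = 4.60
Sum of the 3 distinct covariances = 3 × 0.443 = 1.329
σ²_T = sum of item variances + 2·Σcov = 4.60 + 2 × 1.329 = 7.258
α = (3/2)·(1 − 4.60/7.258) = 0.549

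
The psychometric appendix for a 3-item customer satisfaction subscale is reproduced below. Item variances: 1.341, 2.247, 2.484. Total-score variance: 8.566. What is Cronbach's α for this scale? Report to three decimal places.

α = 0.437

sum of item variances = 1.341 + 2.247 + 2.484 = 6.072
α = (k/(k−1))·(1 − sum of item variances/σ²_T) = (3/2)·(1 − 6.072/8.566) = 0.437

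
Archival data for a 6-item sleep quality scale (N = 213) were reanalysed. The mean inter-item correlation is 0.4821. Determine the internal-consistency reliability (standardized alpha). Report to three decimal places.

Standardized α = k·r̄ / (1 + (k−1)·r̄) = 6 × 0.4821 / (1 + 5 × 0.4821)
  = 2.8926 / 3.4105 = 0.848

standardized alpha = 0.848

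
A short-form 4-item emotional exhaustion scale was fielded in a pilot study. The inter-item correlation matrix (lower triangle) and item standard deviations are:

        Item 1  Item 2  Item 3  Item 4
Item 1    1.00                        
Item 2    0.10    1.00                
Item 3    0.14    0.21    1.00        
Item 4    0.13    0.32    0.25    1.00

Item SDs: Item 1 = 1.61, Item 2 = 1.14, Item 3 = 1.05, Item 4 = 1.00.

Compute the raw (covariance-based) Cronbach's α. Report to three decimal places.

α = 0.446

Σσ²ᵢ = 1.61² + 1.14² + 1.05² + 1.00² = 5.9942
Covariances σ_ij = r_ij · s_i · s_j:
  σ(Item 1,Item 2) = 0.10 × 1.61 × 1.14 = 0.1835
  σ(Item 1,Item 3) = 0.14 × 1.61 × 1.05 = 0.2367
  σ(Item 1,Item 4) = 0.13 × 1.61 × 1.00 = 0.2093
  σ(Item 2,Item 3) = 0.21 × 1.14 × 1.05 = 0.2514
  σ(Item 2,Item 4) = 0.32 × 1.14 × 1.00 = 0.3648
  σ(Item 3,Item 4) = 0.25 × 1.05 × 1.00 = 0.2625
σ²_T = Σσ²ᵢ + 2·Σσ_ij = 5.9942 + 2 × 1.5082 = 9.0106
α = (4/3)·(1 − 5.9942/9.0106) = 0.446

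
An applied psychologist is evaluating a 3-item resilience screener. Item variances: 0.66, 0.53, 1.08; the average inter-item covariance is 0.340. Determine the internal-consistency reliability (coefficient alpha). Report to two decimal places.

α = 0.71

Σσᵢ² = 0.66 + 0.53 + 1.08 = 2.27
Sum of the 3 distinct covariances = 3 × 0.340 = 1.020
σ²_T = Σσᵢ² + 2·Σcov = 2.27 + 2 × 1.020 = 4.310
α = (3/2)·(1 − 2.27/4.310) = 0.71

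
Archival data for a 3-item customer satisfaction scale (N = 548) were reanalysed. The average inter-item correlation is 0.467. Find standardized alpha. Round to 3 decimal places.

Standardized α = k·r̄ / (1 + (k−1)·r̄) = 3 × 0.467 / (1 + 2 × 0.467)
  = 1.4010 / 1.9340 = 0.724

standardized alpha = 0.724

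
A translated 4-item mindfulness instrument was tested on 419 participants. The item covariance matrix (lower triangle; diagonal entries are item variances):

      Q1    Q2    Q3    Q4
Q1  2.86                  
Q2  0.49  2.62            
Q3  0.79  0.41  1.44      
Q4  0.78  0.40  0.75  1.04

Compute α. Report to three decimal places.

Σσᵢ² = 2.86 + 2.62 + 1.44 + 1.04 = 7.96
Σ_{i<j} σ_ij = 3.62
total variance = 7.96 + 2 × 3.62 = 15.20
α = (k/(k−1))·(1 − Σσᵢ²/total variance) = (4/3)·(1 − 7.96/15.20) = 0.635

α = 0.635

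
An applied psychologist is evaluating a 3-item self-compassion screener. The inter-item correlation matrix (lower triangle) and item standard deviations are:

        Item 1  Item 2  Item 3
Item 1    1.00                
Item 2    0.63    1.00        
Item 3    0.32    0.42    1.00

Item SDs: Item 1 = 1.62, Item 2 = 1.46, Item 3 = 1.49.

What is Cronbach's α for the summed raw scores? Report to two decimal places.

Σσ²ᵢ = 1.62² + 1.46² + 1.49² = 6.9761
Covariances σ_ij = r_ij · s_i · s_j:
  σ(Item 1,Item 2) = 0.63 × 1.62 × 1.46 = 1.4901
  σ(Item 1,Item 3) = 0.32 × 1.62 × 1.49 = 0.7724
  σ(Item 2,Item 3) = 0.42 × 1.46 × 1.49 = 0.9137
σ²_T = Σσ²ᵢ + 2·Σσ_ij = 6.9761 + 2 × 3.1762 = 13.3285
α = (3/2)·(1 − 6.9761/13.3285) = 0.71

α = 0.71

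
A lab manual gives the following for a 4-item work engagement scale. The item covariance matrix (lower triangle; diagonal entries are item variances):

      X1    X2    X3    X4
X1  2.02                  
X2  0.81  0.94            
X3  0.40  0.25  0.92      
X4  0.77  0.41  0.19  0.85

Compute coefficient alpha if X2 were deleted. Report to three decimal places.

α = 0.627

Remaining items: X1, X3, X4 (k = 3).
Σσ²ᵢ = 2.02 + 0.92 + 0.85 = 3.79
total variance = 3.79 + 2 × 1.36 = 6.51
α (item deleted) = (3/2)·(1 − 3.79/6.51) = 0.627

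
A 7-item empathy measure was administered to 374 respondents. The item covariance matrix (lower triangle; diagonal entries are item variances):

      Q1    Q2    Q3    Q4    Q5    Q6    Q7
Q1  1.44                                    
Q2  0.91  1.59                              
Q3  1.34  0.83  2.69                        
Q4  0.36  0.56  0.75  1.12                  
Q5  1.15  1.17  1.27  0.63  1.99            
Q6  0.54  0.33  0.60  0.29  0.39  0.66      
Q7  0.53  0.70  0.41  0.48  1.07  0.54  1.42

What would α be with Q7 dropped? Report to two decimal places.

α = 0.84

Remaining items: Q1, Q2, Q3, Q4, Q5, Q6 (k = 6).
ΣVar(i) = 1.44 + 1.59 + 2.69 + 1.12 + 1.99 + 0.66 = 9.49
σ²_T = 9.49 + 2 × 11.12 = 31.73
α (item deleted) = (6/5)·(1 − 9.49/31.73) = 0.84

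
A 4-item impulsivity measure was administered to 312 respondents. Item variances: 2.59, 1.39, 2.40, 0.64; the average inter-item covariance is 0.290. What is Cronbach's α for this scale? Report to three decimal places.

ΣVar(i) = 2.59 + 1.39 + 2.40 + 0.64 = 7.02
Sum of the 6 distinct covariances = 6 × 0.290 = 1.740
σ²_T = ΣVar(i) + 2·Σcov = 7.02 + 2 × 1.740 = 10.500
α = (4/3)·(1 − 7.02/10.500) = 0.442

α = 0.442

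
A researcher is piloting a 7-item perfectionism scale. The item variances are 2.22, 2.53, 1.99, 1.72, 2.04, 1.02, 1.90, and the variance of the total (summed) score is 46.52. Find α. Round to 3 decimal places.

α = 0.830

sum of item variances = 2.22 + 2.53 + 1.99 + 1.72 + 2.04 + 1.02 + 1.90 = 13.42
α = (k/(k−1))·(1 − sum of item variances/σ²_T) = (7/6)·(1 − 13.42/46.52) = 0.830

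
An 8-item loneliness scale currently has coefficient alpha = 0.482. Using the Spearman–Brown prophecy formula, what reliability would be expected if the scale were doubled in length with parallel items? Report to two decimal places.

Length factor m = 2
α' = m·α / (1 + (m−1)·α)
   = 2 × 0.482 / (1 + (2 − 1) × 0.482)
   = 0.9640 / 1.4820 = 0.65

predicted reliability = 0.65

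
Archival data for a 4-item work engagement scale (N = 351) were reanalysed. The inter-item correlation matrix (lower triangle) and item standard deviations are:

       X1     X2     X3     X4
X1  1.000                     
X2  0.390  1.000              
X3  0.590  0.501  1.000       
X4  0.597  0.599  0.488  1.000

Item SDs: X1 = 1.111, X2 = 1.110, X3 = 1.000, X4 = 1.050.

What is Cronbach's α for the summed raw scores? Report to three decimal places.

Cronbach's α = 0.816

Σσ²ᵢ = 1.111² + 1.110² + 1.000² + 1.050² = 4.5689
Covariances σ_ij = r_ij · s_i · s_j:
  σ(X1,X2) = 0.390 × 1.111 × 1.110 = 0.4810
  σ(X1,X3) = 0.590 × 1.111 × 1.000 = 0.6555
  σ(X1,X4) = 0.597 × 1.111 × 1.050 = 0.6964
  σ(X2,X3) = 0.501 × 1.110 × 1.000 = 0.5561
  σ(X2,X4) = 0.599 × 1.110 × 1.050 = 0.6981
  σ(X3,X4) = 0.488 × 1.000 × 1.050 = 0.5124
σ²_T = Σσ²ᵢ + 2·Σσ_ij = 4.5689 + 2 × 3.5995 = 11.7679
α = (4/3)·(1 − 4.5689/11.7679) = 0.816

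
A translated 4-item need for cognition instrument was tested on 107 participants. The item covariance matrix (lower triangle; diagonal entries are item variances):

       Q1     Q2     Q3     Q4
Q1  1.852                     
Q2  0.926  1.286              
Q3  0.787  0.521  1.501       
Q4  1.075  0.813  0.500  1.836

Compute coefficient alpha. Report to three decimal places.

Σσ²ᵢ = 1.852 + 1.286 + 1.501 + 1.836 = 6.475
Sum of the distinct covariances = 4.622
σ²_total = 6.475 + 2 × 4.622 = 15.719
α = (k/(k−1))·(1 − Σσ²ᵢ/σ²_total) = (4/3)·(1 − 6.475/15.719) = 0.784

coefficient alpha = 0.784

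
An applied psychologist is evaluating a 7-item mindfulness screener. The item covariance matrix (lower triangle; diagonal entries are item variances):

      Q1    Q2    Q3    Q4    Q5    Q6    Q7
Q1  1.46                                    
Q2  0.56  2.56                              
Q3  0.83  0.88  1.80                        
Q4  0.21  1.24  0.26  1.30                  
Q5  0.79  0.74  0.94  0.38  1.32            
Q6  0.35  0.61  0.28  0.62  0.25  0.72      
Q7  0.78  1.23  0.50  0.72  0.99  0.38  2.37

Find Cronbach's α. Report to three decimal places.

α = 0.818

ΣVar(i) = 1.46 + 2.56 + 1.80 + 1.30 + 1.32 + 0.72 + 2.37 = 11.53
Sum of the distinct covariances = 13.54
σ²_T = 11.53 + 2 × 13.54 = 38.61
α = (k/(k−1))·(1 − ΣVar(i)/σ²_T) = (7/6)·(1 − 11.53/38.61) = 0.818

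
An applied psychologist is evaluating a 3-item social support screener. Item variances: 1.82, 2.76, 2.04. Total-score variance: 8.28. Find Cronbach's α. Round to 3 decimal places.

sum of item variances = 1.82 + 2.76 + 2.04 = 6.62
α = (k/(k−1))·(1 − sum of item variances/σ²_T) = (3/2)·(1 − 6.62/8.28) = 0.301

Cronbach's α = 0.301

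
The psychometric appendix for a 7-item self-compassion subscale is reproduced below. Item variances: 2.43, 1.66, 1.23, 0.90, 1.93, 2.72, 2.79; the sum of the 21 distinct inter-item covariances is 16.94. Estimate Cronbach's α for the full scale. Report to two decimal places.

Cronbach's α = 0.83

sum of item variances = 2.43 + 1.66 + 1.23 + 0.90 + 1.93 + 2.72 + 2.79 = 13.66
Sum of distinct covariances = 16.94
total variance = sum of item variances + 2·Σcov = 13.66 + 2 × 16.94 = 47.54
α = (7/6)·(1 − 13.66/47.54) = 0.83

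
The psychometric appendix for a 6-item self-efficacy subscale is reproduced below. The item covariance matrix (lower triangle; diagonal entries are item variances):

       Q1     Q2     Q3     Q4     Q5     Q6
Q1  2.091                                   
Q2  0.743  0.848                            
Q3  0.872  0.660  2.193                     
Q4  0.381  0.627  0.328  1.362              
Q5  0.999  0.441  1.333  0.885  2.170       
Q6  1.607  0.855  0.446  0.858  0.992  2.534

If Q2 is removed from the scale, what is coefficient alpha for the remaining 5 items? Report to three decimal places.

Remaining items: Q1, Q3, Q4, Q5, Q6 (k = 5).
ΣVar(i) = 2.091 + 2.193 + 1.362 + 2.170 + 2.534 = 10.350
σ²_total = 10.350 + 2 × 8.701 = 27.752
α (item deleted) = (5/4)·(1 − 10.350/27.752) = 0.784

α = 0.784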